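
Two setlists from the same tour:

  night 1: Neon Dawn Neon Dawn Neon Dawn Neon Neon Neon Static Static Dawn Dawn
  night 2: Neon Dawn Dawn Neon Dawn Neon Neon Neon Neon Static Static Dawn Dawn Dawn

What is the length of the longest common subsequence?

Taking Neon (night 1 #1, night 2 #1) → Dawn (night 1 #2, night 2 #3) → Neon (night 1 #3, night 2 #4) → Dawn (night 1 #4, night 2 #5) → Neon (night 1 #5, night 2 #6) → Neon (night 1 #7, night 2 #7) → Neon (night 1 #8, night 2 #8) → Neon (night 1 #9, night 2 #9) → Static (night 1 #10, night 2 #10) → Static (night 1 #11, night 2 #11) → Dawn (night 1 #12, night 2 #13) → Dawn (night 1 #13, night 2 #14) gives a common subsequence of length 12, and the DP table's final entry dp[13][14] is also 12, so no common subsequence is longer.

12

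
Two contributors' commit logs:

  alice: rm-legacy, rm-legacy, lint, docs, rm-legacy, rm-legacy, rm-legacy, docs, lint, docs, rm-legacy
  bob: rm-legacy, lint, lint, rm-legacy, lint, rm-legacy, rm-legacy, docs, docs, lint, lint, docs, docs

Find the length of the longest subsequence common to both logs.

8

Taking rm-legacy (alice #1, bob #1); then rm-legacy (alice #2, bob #4); then lint (alice #3, bob #5); then rm-legacy (alice #5, bob #6); then rm-legacy (alice #6, bob #7); then docs (alice #8, bob #9); then lint (alice #9, bob #11); then docs (alice #10, bob #13) gives a common subsequence of length 8. dp[11][13] = 8 confirms this is the maximum.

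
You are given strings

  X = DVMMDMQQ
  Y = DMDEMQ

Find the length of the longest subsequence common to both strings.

5

Let dp[i][j] be the LCS length of the first i characters of X and the first j characters of Y. dp[i][j] = dp[i-1][j-1]+1 when the i-th and j-th characters match, else max(dp[i-1][j], dp[i][j-1]).
    ·  D  M  D  E  M  Q
 ·  0  0  0  0  0  0  0
 D  0  1  1  1  1  1  1
 V  0  1  1  1  1  1  1
 M  0  1  2  2  2  2  2
 M  0  1  2  2  2  3  3
 D  0  1  2  3  3  3  3
 M  0  1  2  3  3  4  4
 Q  0  1  2  3  3  4  5
 Q  0  1  2  3  3  4  5
dp[8][6] = 5. One LCS (by backtracking along matches): DMDMQ.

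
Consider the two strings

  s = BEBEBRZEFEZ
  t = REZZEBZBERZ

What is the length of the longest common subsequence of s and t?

6

Match E (s #2, t #2) → E (s #4, t #5) → B (s #5, t #6) → Z (s #7, t #7) → E (s #8, t #9) → Z (s #11, t #11) — 6 characters in the same relative order in both. The LCS DP gives dp[11][11] = 6, so this is optimal.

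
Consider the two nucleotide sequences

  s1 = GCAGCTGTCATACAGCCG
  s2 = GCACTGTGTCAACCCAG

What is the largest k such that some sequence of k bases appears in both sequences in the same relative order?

Taking G at s1[1]=s2[1], then C at s1[2]=s2[2], then A at s1[3]=s2[3], then G at s1[4]=s2[6], then T at s1[6]=s2[7], then G at s1[7]=s2[8], then T at s1[8]=s2[9], then C at s1[9]=s2[10], then A at s1[10]=s2[11], then A at s1[12]=s2[12], then C at s1[13]=s2[13], then C at s1[16]=s2[14], then C at s1[17]=s2[15], then G at s1[18]=s2[17] gives a common subsequence of length 14, and the DP table's final entry dp[18][17] is also 14, so no common subsequence is longer.

14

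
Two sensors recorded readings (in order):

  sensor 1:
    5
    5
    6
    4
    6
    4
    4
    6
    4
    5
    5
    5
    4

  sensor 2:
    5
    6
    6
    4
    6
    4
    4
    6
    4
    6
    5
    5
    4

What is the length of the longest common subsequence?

11

Pick 5 (sensor 1 #1, sensor 2 #1) → 6 (sensor 1 #3, sensor 2 #3) → 4 (sensor 1 #4, sensor 2 #4) → 6 (sensor 1 #5, sensor 2 #5) → 4 (sensor 1 #6, sensor 2 #6) → 4 (sensor 1 #7, sensor 2 #7) → 6 (sensor 1 #8, sensor 2 #8) → 4 (sensor 1 #9, sensor 2 #9) → 5 (sensor 1 #11, sensor 2 #11) → 5 (sensor 1 #12, sensor 2 #12) → 4 (sensor 1 #13, sensor 2 #13); all 11 values appear in both, in order, and the DP table's final entry dp[13][13] is also 11, so no common subsequence is longer.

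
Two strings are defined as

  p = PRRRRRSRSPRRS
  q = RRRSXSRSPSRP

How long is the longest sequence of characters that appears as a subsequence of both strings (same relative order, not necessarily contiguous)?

Pick R (p #2, q #1), then R (p #3, q #2), then R (p #4, q #3), then S (p #7, q #6), then R (p #8, q #7), then S (p #9, q #8), then P (p #10, q #9), then R (p #11, q #11); all 8 characters appear in both, in order, and the DP table's final entry dp[13][12] is also 8, so no common subsequence is longer.

8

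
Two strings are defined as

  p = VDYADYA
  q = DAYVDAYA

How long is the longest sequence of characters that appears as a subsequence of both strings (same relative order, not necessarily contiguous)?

Match V (p #1, q #4), then D (p #2, q #5), then A (p #4, q #6), then Y (p #6, q #7), then A (p #7, q #8) — 5 characters in the same relative order in both. dp[7][8] = 5 confirms this is the maximum.

5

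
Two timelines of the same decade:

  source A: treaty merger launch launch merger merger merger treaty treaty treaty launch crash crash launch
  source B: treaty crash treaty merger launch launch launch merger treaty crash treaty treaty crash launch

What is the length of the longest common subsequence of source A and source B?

10

Taking treaty at source A[1]=source B[3], merger at source A[2]=source B[4], launch at source A[3]=source B[6], launch at source A[4]=source B[7], merger at source A[7]=source B[8], treaty at source A[8]=source B[9], treaty at source A[9]=source B[11], treaty at source A[10]=source B[12], crash at source A[13]=source B[13], launch at source A[14]=source B[14] gives a common subsequence of length 10, and the DP table's final entry dp[14][14] is also 10, so no common subsequence is longer.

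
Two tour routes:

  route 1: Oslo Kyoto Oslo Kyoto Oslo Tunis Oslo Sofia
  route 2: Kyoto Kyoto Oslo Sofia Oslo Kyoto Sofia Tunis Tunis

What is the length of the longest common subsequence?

Taking Kyoto at route 1[2]=route 2[1]; then Kyoto at route 1[4]=route 2[2]; then Oslo at route 1[5]=route 2[3]; then Oslo at route 1[7]=route 2[5]; then Sofia at route 1[8]=route 2[7] gives a common subsequence of length 5. Since dp[8][9] = 5, nothing longer is possible.

5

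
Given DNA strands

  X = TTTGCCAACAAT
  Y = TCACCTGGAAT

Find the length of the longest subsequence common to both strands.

Let dp[i][j] be the LCS length of the first i bases of X and the first j bases of Y. dp[i][j] = dp[i-1][j-1]+1 when the i-th and j-th bases match, else max(dp[i-1][j], dp[i][j-1]).
    ·  T  C  A  C  C  T  G  G  A  A  T
 ·  0  0  0  0  0  0  0  0  0  0  0  0
 T  0  1  1  1  1  1  1  1  1  1  1  1
 T  0  1  1  1  1  1  2  2  2  2  2  2
 T  0  1  1  1  1  1  2  2  2  2  2  3
 G  0  1  1  1  1  1  2  3  3  3  3  3
 C  0  1  2  2  2  2  2  3  3  3  3  3
 C  0  1  2  2  3  3  3  3  3  3  3  3
 A  0  1  2  3  3  3  3  3  3  4  4  4
 A  0  1  2  3  3  3  3  3  3  4  5  5
 C  0  1  2  3  4  4  4  4  4  4  5  5
 A  0  1  2  3  4  4  4  4  4  5  5  5
 A  0  1  2  3  4  4  4  4  4  5  6  6
 T  0  1  2  3  4  4  5  5  5  5  6  7
dp[12][11] = 7. One LCS (by backtracking along matches): TCCCAAT.

7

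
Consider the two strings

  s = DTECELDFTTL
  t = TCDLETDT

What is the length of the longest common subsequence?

Let dp[i][j] be the LCS length of the first i characters of s and the first j characters of t. dp[i][j] = dp[i-1][j-1]+1 when the i-th and j-th characters match, else max(dp[i-1][j], dp[i][j-1]).
    ·  T  C  D  L  E  T  D  T
 ·  0  0  0  0  0  0  0  0  0
 D  0  0  0  1  1  1  1  1  1
 T  0  1  1  1  1  1  2  2  2
 E  0  1  1  1  1  2  2  2  2
 C  0  1  2  2  2  2  2  2  2
 E  0  1  2  2  2  3  3  3  3
 L  0  1  2  2  3  3  3  3  3
 D  0  1  2  3  3  3  3  4  4
 F  0  1  2  3  3  3  3  4  4
 T  0  1  2  3  3  3  4  4  5
 T  0  1  2  3  3  3  4  4  5
 L  0  1  2  3  4  4  4  4  5
dp[11][8] = 5. One LCS (by backtracking along matches): TCEDT.

5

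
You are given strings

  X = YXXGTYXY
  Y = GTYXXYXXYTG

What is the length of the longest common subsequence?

Pick Y at X[1]=Y[3] → X at X[2]=Y[4] → X at X[3]=Y[5] → Y at X[6]=Y[6] → X at X[7]=Y[8] → Y at X[8]=Y[9]; all 6 characters appear in both, in order. dp[8][11] = 6 confirms this is the maximum.

6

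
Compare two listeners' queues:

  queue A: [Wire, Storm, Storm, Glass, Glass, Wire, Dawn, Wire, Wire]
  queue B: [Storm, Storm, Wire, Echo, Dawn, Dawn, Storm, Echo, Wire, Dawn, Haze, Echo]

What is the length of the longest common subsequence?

5

One common subsequence of length 5: Storm [2,1], then Storm [3,2], then Wire [6,3], then Dawn [7,6], then Wire [8,9]. dp[9][12] = 5 confirms this is the maximum.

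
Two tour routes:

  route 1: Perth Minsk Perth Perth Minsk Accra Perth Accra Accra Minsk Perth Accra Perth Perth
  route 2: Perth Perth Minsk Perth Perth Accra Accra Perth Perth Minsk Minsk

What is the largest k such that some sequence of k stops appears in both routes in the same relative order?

Pick Perth [1,2]; then Minsk [2,3]; then Perth [4,4]; then Perth [7,5]; then Accra [8,6]; then Accra [9,7]; then Perth [11,8]; then Perth [13,9]; all 8 stops appear in both, in order. The LCS DP gives dp[14][11] = 8, so this is optimal.

8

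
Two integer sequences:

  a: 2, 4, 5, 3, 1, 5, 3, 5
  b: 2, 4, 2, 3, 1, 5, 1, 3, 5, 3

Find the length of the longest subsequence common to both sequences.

7

Match 2 at a[1]=b[1] → 4 at a[2]=b[2] → 3 at a[4]=b[4] → 1 at a[5]=b[5] → 5 at a[6]=b[6] → 3 at a[7]=b[8] → 5 at a[8]=b[9] — 7 values in the same relative order in both, and the DP table's final entry dp[8][10] is also 7, so no common subsequence is longer.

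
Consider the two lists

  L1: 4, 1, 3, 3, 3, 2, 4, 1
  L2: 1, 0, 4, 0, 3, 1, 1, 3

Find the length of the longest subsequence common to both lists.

3

Let dp[i][j] be the LCS length of the first i values of L1 and the first j values of L2. dp[i][j] = dp[i-1][j-1]+1 when the i-th and j-th values match, else max(dp[i-1][j], dp[i][j-1]).
    ·  1  0  4  0  3  1  1  3
 ·  0  0  0  0  0  0  0  0  0
 4  0  0  0  1  1  1  1  1  1
 1  0  1  1  1  1  1  2  2  2
 3  0  1  1  1  1  2  2  2  3
 3  0  1  1  1  1  2  2  2  3
 3  0  1  1  1  1  2  2  2  3
 2  0  1  1  1  1  2  2  2  3
 4  0  1  1  2  2  2  2  2  3
 1  0  1  1  2  2  2  3  3  3
dp[8][8] = 3. One LCS (by backtracking along matches): 4, 1, 3.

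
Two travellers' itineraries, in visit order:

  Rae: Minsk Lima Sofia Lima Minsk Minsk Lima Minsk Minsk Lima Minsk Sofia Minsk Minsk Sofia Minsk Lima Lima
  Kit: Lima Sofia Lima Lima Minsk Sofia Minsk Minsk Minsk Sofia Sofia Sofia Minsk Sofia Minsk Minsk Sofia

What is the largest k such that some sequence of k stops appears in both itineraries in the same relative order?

Taking Lima (Rae #2, Kit #1) → Sofia (Rae #3, Kit #2) → Lima (Rae #4, Kit #4) → Minsk (Rae #5, Kit #5) → Minsk (Rae #6, Kit #7) → Minsk (Rae #8, Kit #8) → Minsk (Rae #9, Kit #9) → Minsk (Rae #11, Kit #13) → Sofia (Rae #12, Kit #14) → Minsk (Rae #13, Kit #15) → Minsk (Rae #14, Kit #16) → Sofia (Rae #15, Kit #17) gives a common subsequence of length 12. Since dp[18][17] = 12, nothing longer is possible.

12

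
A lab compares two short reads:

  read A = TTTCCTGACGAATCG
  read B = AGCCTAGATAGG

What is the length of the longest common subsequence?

One common subsequence of length 8: C at read A[4]=read B[3] → C at read A[5]=read B[4] → T at read A[6]=read B[5] → A at read A[8]=read B[6] → G at read A[10]=read B[7] → A at read A[11]=read B[8] → A at read A[12]=read B[10] → G at read A[15]=read B[12]. Since dp[15][12] = 8, nothing longer is possible.

8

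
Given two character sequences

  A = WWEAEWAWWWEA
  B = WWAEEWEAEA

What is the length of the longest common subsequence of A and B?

8

One common subsequence of length 8: W (A #1, B #1) → W (A #2, B #2) → E (A #3, B #4) → E (A #5, B #5) → W (A #6, B #6) → A (A #7, B #8) → E (A #11, B #9) → A (A #12, B #10). The LCS DP gives dp[12][10] = 8, so this is optimal.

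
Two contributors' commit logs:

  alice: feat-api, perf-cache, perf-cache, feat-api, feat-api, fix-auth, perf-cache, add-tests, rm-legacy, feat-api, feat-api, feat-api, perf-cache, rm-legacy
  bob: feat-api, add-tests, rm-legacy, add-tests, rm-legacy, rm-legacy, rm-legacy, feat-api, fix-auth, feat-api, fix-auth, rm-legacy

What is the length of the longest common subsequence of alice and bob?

6

Match feat-api (alice #1, bob #1), add-tests (alice #8, bob #4), rm-legacy (alice #9, bob #7), feat-api (alice #10, bob #8), feat-api (alice #11, bob #10), rm-legacy (alice #14, bob #12) — 6 commits in the same relative order in both, and the DP table's final entry dp[14][12] is also 6, so no common subsequence is longer.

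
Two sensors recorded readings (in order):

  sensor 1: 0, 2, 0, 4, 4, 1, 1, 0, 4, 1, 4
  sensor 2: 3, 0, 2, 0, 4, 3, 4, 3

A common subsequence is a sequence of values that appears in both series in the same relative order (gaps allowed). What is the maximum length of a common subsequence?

Pick 0 at sensor 1[1]=sensor 2[2], then 2 at sensor 1[2]=sensor 2[3], then 0 at sensor 1[3]=sensor 2[4], then 4 at sensor 1[4]=sensor 2[5], then 4 at sensor 1[5]=sensor 2[7]; all 5 values appear in both, in order. The LCS DP gives dp[11][8] = 5, so this is optimal.

5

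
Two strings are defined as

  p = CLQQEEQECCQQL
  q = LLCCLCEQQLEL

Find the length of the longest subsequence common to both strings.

Pick C (p #1, q #4), L (p #2, q #5), Q (p #3, q #8), Q (p #4, q #9), E (p #8, q #11), L (p #13, q #12); all 6 characters appear in both, in order. dp[13][12] = 6 confirms this is the maximum.

6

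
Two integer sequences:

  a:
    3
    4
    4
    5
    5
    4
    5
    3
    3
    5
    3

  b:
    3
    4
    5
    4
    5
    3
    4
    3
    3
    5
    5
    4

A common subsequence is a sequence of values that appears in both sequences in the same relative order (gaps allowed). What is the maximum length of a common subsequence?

One common subsequence of length 8: 3 (a #1, b #1) → 4 (a #2, b #2) → 4 (a #3, b #4) → 5 (a #4, b #5) → 4 (a #6, b #7) → 3 (a #8, b #8) → 3 (a #9, b #9) → 5 (a #10, b #11), and the DP table's final entry dp[11][12] is also 8, so no common subsequence is longer.

8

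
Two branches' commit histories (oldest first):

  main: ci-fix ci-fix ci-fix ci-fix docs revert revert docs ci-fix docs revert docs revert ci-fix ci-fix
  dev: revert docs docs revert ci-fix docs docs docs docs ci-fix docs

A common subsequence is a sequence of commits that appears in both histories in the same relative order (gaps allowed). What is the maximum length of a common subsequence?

6

Match ci-fix at main[4]=dev[5]; then docs at main[5]=dev[6]; then docs at main[8]=dev[7]; then docs at main[10]=dev[8]; then docs at main[12]=dev[9]; then ci-fix at main[14]=dev[10] — 6 commits in the same relative order in both, and the DP table's final entry dp[15][11] is also 6, so no common subsequence is longer.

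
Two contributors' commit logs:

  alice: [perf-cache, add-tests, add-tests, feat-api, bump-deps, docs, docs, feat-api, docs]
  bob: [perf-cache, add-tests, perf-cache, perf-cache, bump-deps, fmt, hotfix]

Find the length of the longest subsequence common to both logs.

3

One common subsequence of length 3: perf-cache at alice[1]=bob[1]; then add-tests at alice[2]=bob[2]; then bump-deps at alice[5]=bob[5]. Since dp[9][7] = 3, nothing longer is possible.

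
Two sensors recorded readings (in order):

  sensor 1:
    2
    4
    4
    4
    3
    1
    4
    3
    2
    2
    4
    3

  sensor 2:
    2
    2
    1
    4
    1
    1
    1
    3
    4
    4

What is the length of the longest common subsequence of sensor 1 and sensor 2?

5

Taking 2 at sensor 1[1]=sensor 2[2], then 4 at sensor 1[2]=sensor 2[4], then 3 at sensor 1[5]=sensor 2[8], then 4 at sensor 1[7]=sensor 2[9], then 4 at sensor 1[11]=sensor 2[10] gives a common subsequence of length 5. Since dp[12][10] = 5, nothing longer is possible.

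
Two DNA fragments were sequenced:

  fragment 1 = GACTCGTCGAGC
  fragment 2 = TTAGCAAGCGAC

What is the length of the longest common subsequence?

7

Taking G (fragment 1 #1, fragment 2 #4), then A (fragment 1 #2, fragment 2 #7), then G (fragment 1 #6, fragment 2 #8), then C (fragment 1 #8, fragment 2 #9), then G (fragment 1 #9, fragment 2 #10), then A (fragment 1 #10, fragment 2 #11), then C (fragment 1 #12, fragment 2 #12) gives a common subsequence of length 7. The LCS DP gives dp[12][12] = 7, so this is optimal.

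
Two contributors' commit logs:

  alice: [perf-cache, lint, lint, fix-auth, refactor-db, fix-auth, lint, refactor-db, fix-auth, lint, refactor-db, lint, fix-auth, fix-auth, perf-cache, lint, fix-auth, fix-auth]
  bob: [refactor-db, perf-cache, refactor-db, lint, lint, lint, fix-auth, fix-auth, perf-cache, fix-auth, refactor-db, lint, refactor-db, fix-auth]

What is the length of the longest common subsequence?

10

Pick perf-cache (alice #1, bob #2), then refactor-db (alice #5, bob #3), then lint (alice #7, bob #4), then lint (alice #10, bob #5), then lint (alice #12, bob #6), then fix-auth (alice #13, bob #7), then fix-auth (alice #14, bob #8), then perf-cache (alice #15, bob #9), then lint (alice #16, bob #12), then fix-auth (alice #18, bob #14); all 10 commits appear in both, in order. The LCS DP gives dp[18][14] = 10, so this is optimal.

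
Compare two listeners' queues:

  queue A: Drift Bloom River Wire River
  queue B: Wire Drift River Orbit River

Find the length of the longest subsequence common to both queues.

Taking Drift at queue A[1]=queue B[2], River at queue A[3]=queue B[3], River at queue A[5]=queue B[5] gives a common subsequence of length 3. dp[5][5] = 3 confirms this is the maximum.

3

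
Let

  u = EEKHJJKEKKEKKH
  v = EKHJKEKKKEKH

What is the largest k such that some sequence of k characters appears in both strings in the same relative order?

11

Match E (u #2, v #1), K (u #3, v #2), H (u #4, v #3), J (u #6, v #4), K (u #7, v #5), E (u #8, v #6), K (u #9, v #8), K (u #10, v #9), E (u #11, v #10), K (u #13, v #11), H (u #14, v #12) — 11 characters in the same relative order in both. Since dp[14][12] = 11, nothing longer is possible.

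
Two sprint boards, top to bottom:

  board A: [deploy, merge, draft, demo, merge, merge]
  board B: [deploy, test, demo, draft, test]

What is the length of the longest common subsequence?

Pick deploy [1,1], draft [3,4]; all 2 tasks appear in both, in order, and the DP table's final entry dp[6][5] is also 2, so no common subsequence is longer.

2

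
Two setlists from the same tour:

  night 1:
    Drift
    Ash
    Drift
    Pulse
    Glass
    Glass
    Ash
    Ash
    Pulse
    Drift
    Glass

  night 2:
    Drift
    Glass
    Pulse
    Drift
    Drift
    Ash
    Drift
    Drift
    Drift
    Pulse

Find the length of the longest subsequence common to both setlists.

Taking Drift (night 1 #1, night 2 #5); then Ash (night 1 #2, night 2 #6); then Drift (night 1 #3, night 2 #9); then Pulse (night 1 #9, night 2 #10) gives a common subsequence of length 4. Since dp[11][10] = 4, nothing longer is possible.

4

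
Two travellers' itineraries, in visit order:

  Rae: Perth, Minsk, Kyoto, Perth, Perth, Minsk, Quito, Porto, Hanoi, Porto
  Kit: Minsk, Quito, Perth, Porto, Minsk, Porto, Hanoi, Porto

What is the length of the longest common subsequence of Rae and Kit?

6

One common subsequence of length 6: Minsk (Rae #2, Kit #1) → Perth (Rae #4, Kit #3) → Minsk (Rae #6, Kit #5) → Porto (Rae #8, Kit #6) → Hanoi (Rae #9, Kit #7) → Porto (Rae #10, Kit #8). Since dp[10][8] = 6, nothing longer is possible.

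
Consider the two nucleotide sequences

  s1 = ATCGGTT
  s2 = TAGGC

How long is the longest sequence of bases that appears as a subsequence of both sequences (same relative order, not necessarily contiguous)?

Let dp[i][j] be the LCS length of the first i bases of s1 and the first j bases of s2. dp[i][j] = dp[i-1][j-1]+1 when the i-th and j-th bases match, else max(dp[i-1][j], dp[i][j-1]).
    ·  T  A  G  G  C
 ·  0  0  0  0  0  0
 A  0  0  1  1  1  1
 T  0  1  1  1  1  1
 C  0  1  1  1  1  2
 G  0  1  1  2  2  2
 G  0  1  1  2  3  3
 T  0  1  1  2  3  3
 T  0  1  1  2  3  3
dp[7][5] = 3. One LCS (by backtracking along matches): AGG.

3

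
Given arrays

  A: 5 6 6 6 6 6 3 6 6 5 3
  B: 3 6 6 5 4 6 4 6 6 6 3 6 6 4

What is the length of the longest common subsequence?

Match 5 at A[1]=B[4], then 6 at A[2]=B[6], then 6 at A[4]=B[8], then 6 at A[5]=B[9], then 6 at A[6]=B[10], then 3 at A[7]=B[11], then 6 at A[8]=B[12], then 6 at A[9]=B[13] — 8 values in the same relative order in both. dp[11][14] = 8 confirms this is the maximum.

8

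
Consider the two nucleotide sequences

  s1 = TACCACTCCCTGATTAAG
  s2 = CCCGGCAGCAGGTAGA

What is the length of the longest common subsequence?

Taking C [3,1] → C [4,2] → C [6,3] → C [8,6] → C [9,9] → G [12,12] → T [15,13] → A [16,14] → A [17,16] gives a common subsequence of length 9. The LCS DP gives dp[18][16] = 9, so this is optimal.

9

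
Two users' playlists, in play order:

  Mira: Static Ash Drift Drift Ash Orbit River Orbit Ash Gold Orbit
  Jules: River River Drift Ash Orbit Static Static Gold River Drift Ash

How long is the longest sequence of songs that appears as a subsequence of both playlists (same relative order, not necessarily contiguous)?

Match Drift [4,3], then Ash [5,4], then Orbit [6,5], then River [7,9], then Ash [9,11] — 5 songs in the same relative order in both. Since dp[11][11] = 5, nothing longer is possible.

5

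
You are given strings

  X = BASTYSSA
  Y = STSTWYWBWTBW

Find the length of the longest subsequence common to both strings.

3

Pick S at X[3]=Y[3], then T at X[4]=Y[4], then Y at X[5]=Y[6]; all 3 characters appear in both, in order. dp[8][12] = 3 confirms this is the maximum.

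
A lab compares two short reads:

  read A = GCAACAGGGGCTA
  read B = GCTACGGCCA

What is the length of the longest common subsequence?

Pick G [1,1], C [2,2], A [4,4], C [5,5], G [7,6], G [8,7], C [11,9], A [13,10]; all 8 bases appear in both, in order. The LCS DP gives dp[13][10] = 8, so this is optimal.

8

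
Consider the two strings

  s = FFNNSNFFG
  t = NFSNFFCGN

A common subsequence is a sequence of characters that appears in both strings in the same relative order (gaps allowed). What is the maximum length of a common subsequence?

Let dp[i][j] be the LCS length of the first i characters of s and the first j characters of t. dp[i][j] = dp[i-1][j-1]+1 when the i-th and j-th characters match, else max(dp[i-1][j], dp[i][j-1]).
    ·  N  F  S  N  F  F  C  G  N
 ·  0  0  0  0  0  0  0  0  0  0
 F  0  0  1  1  1  1  1  1  1  1
 F  0  0  1  1  1  2  2  2  2  2
 N  0  1  1  1  2  2  2  2  2  3
 N  0  1  1  1  2  2  2  2  2  3
 S  0  1  1  2  2  2  2  2  2  3
 N  0  1  1  2  3  3  3  3  3  3
 F  0  1  2  2  3  4  4  4  4  4
 F  0  1  2  2  3  4  5  5  5  5
 G  0  1  2  2  3  4  5  5  6  6
dp[9][9] = 6. One LCS (by backtracking along matches): FSNFFG.

6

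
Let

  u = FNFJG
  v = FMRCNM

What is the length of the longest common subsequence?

2

Let dp[i][j] be the LCS length of the first i characters of u and the first j characters of v. dp[i][j] = dp[i-1][j-1]+1 when the i-th and j-th characters match, else max(dp[i-1][j], dp[i][j-1]).
    ·  F  M  R  C  N  M
 ·  0  0  0  0  0  0  0
 F  0  1  1  1  1  1  1
 N  0  1  1  1  1  2  2
 F  0  1  1  1  1  2  2
 J  0  1  1  1  1  2  2
 G  0  1  1  1  1  2  2
dp[5][6] = 2. One LCS (by backtracking along matches): FN.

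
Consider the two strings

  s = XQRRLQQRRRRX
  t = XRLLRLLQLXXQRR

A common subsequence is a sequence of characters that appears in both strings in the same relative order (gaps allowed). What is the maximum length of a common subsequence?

Pick X [1,1], then R [3,2], then R [4,5], then L [5,7], then Q [6,8], then Q [7,12], then R [10,13], then R [11,14]; all 8 characters appear in both, in order, and the DP table's final entry dp[12][14] is also 8, so no common subsequence is longer.

8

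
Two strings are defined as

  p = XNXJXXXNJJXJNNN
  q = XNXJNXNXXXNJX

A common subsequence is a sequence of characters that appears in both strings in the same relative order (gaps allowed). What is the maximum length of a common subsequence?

One common subsequence of length 10: X (p #1, q #1) → N (p #2, q #2) → X (p #3, q #3) → J (p #4, q #4) → X (p #5, q #8) → X (p #6, q #9) → X (p #7, q #10) → N (p #8, q #11) → J (p #10, q #12) → X (p #11, q #13), and the DP table's final entry dp[15][13] is also 10, so no common subsequence is longer.

10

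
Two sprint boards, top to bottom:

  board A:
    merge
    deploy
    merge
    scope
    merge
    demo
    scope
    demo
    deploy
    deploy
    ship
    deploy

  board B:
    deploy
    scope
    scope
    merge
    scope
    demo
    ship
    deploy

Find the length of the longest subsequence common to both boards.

Taking deploy [2,1]; then scope [4,3]; then merge [5,4]; then scope [7,5]; then demo [8,6]; then ship [11,7]; then deploy [12,8] gives a common subsequence of length 7. The LCS DP gives dp[12][8] = 7, so this is optimal.

7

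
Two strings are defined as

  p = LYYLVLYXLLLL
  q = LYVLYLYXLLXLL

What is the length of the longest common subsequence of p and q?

Taking L at p[1]=q[1], Y at p[2]=q[2], Y at p[3]=q[5], L at p[6]=q[6], Y at p[7]=q[7], X at p[8]=q[8], L at p[9]=q[9], L at p[10]=q[10], L at p[11]=q[12], L at p[12]=q[13] gives a common subsequence of length 10, and the DP table's final entry dp[12][13] is also 10, so no common subsequence is longer.

10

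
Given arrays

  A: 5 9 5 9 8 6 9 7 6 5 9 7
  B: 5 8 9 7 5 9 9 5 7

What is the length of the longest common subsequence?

Match 5 at A[1]=B[1], then 9 at A[2]=B[3], then 5 at A[3]=B[5], then 9 at A[4]=B[6], then 9 at A[7]=B[7], then 5 at A[10]=B[8], then 7 at A[12]=B[9] — 7 values in the same relative order in both. Since dp[12][9] = 7, nothing longer is possible.

7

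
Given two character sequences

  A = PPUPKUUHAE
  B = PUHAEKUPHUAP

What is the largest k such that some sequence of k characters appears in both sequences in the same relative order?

Pick P [2,1] → U [3,2] → K [5,6] → U [6,7] → U [7,10] → A [9,11]; all 6 characters appear in both, in order. The LCS DP gives dp[10][12] = 6, so this is optimal.

6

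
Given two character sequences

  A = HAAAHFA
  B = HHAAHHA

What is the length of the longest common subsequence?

One common subsequence of length 5: H [1,2]; then A [2,3]; then A [3,4]; then H [5,6]; then A [7,7]. The LCS DP gives dp[7][7] = 5, so this is optimal.

5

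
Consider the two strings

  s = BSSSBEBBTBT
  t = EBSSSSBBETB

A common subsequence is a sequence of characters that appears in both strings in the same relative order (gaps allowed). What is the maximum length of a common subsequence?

One common subsequence of length 8: B [1,2], then S [2,4], then S [3,5], then S [4,6], then B [5,8], then E [6,9], then T [9,10], then B [10,11]. The LCS DP gives dp[11][11] = 8, so this is optimal.

8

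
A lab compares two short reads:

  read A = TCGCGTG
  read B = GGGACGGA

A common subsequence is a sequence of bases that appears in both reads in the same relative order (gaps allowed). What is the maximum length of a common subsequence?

4

One common subsequence of length 4: G [3,3] → C [4,5] → G [5,6] → G [7,7]. The LCS DP gives dp[7][8] = 4, so this is optimal.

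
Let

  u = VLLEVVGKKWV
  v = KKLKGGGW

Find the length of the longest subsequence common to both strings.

Pick L (u #2, v #3) → G (u #7, v #7) → W (u #10, v #8); all 3 characters appear in both, in order, and the DP table's final entry dp[11][8] is also 3, so no common subsequence is longer.

3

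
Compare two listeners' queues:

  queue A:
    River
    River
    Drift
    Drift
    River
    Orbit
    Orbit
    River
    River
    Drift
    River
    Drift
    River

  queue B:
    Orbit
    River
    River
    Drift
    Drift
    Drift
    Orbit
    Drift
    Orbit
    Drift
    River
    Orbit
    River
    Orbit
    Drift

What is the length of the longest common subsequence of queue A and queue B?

Match River (queue A #1, queue B #2), River (queue A #2, queue B #3), Drift (queue A #3, queue B #5), Drift (queue A #4, queue B #6), Orbit (queue A #6, queue B #7), Orbit (queue A #7, queue B #9), River (queue A #8, queue B #11), River (queue A #9, queue B #13), Drift (queue A #12, queue B #15) — 9 songs in the same relative order in both. dp[13][15] = 9 confirms this is the maximum.

9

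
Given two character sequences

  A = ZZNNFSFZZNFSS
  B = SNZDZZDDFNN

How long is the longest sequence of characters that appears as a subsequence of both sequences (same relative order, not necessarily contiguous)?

Let dp[i][j] be the LCS length of the first i characters of A and the first j characters of B. dp[i][j] = dp[i-1][j-1]+1 when the i-th and j-th characters match, else max(dp[i-1][j], dp[i][j-1]).
    ·  S  N  Z  D  Z  Z  D  D  F  N  N
 ·  0  0  0  0  0  0  0  0  0  0  0  0
 Z  0  0  0  1  1  1  1  1  1  1  1  1
 Z  0  0  0  1  1  2  2  2  2  2  2  2
 N  0  0  1  1  1  2  2  2  2  2  3  3
 N  0  0  1  1  1  2  2  2  2  2  3  4
 F  0  0  1  1  1  2  2  2  2  3  3  4
 S  0  1  1  1  1  2  2  2  2  3  3  4
 F  0  1  1  1  1  2  2  2  2  3  3  4
 Z  0  1  1  2  2  2  3  3  3  3  3  4
 Z  0  1  1  2  2  3  3  3  3  3  3  4
 N  0  1  2  2  2  3  3  3  3  3  4  4
 F  0  1  2  2  2  3  3  3  3  4  4  4
 S  0  1  2  2  2  3  3  3  3  4  4  4
 S  0  1  2  2  2  3  3  3  3  4  4  4
dp[13][11] = 4. One LCS (by backtracking along matches): ZZNN.

4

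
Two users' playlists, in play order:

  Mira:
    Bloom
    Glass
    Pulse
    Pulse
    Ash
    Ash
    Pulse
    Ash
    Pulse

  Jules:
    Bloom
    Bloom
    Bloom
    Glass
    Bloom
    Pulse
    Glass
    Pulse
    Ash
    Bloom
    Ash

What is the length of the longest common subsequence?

6

One common subsequence of length 6: Bloom (Mira #1, Jules #3) → Glass (Mira #2, Jules #4) → Pulse (Mira #3, Jules #6) → Pulse (Mira #4, Jules #8) → Ash (Mira #5, Jules #9) → Ash (Mira #8, Jules #11). dp[9][11] = 6 confirms this is the maximum.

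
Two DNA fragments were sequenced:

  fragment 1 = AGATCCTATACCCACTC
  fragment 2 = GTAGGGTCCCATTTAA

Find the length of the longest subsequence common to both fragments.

Match A at fragment 1[1]=fragment 2[3], then G at fragment 1[2]=fragment 2[6], then T at fragment 1[4]=fragment 2[7], then C at fragment 1[5]=fragment 2[9], then C at fragment 1[6]=fragment 2[10], then T at fragment 1[7]=fragment 2[13], then T at fragment 1[9]=fragment 2[14], then A at fragment 1[10]=fragment 2[15], then A at fragment 1[14]=fragment 2[16] — 9 bases in the same relative order in both, and the DP table's final entry dp[17][16] is also 9, so no common subsequence is longer.

9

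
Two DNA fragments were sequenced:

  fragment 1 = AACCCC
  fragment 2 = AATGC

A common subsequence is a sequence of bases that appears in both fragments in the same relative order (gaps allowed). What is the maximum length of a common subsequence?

One common subsequence of length 3: A at fragment 1[1]=fragment 2[1], A at fragment 1[2]=fragment 2[2], C at fragment 1[6]=fragment 2[5], and the DP table's final entry dp[6][5] is also 3, so no common subsequence is longer.

3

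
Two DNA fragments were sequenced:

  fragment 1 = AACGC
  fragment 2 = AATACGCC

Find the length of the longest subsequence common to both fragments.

Let dp[i][j] be the LCS length of the first i bases of fragment 1 and the first j bases of fragment 2. dp[i][j] = dp[i-1][j-1]+1 when the i-th and j-th bases match, else max(dp[i-1][j], dp[i][j-1]).
    ·  A  A  T  A  C  G  C  C
 ·  0  0  0  0  0  0  0  0  0
 A  0  1  1  1  1  1  1  1  1
 A  0  1  2  2  2  2  2  2  2
 C  0  1  2  2  2  3  3  3  3
 G  0  1  2  2  2  3  4  4  4
 C  0  1  2  2  2  3  4  5  5
dp[5][8] = 5. One LCS (by backtracking along matches): AACGC.

5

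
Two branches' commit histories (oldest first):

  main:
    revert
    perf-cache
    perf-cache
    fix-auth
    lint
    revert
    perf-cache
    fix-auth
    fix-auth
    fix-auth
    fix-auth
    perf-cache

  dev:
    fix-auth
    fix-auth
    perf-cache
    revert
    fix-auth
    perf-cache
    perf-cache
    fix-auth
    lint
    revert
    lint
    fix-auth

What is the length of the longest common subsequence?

Taking revert (main #1, dev #4); then perf-cache (main #2, dev #6); then perf-cache (main #3, dev #7); then fix-auth (main #4, dev #8); then lint (main #5, dev #9); then revert (main #6, dev #10); then fix-auth (main #11, dev #12) gives a common subsequence of length 7. The LCS DP gives dp[12][12] = 7, so this is optimal.

7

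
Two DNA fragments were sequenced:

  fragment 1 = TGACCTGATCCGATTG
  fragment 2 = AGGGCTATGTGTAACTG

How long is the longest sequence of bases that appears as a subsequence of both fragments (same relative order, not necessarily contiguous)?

Taking T (fragment 1 #1, fragment 2 #6); then A (fragment 1 #3, fragment 2 #7); then T (fragment 1 #6, fragment 2 #8); then G (fragment 1 #7, fragment 2 #9); then T (fragment 1 #9, fragment 2 #10); then G (fragment 1 #12, fragment 2 #11); then A (fragment 1 #13, fragment 2 #14); then T (fragment 1 #15, fragment 2 #16); then G (fragment 1 #16, fragment 2 #17) gives a common subsequence of length 9. Since dp[16][17] = 9, nothing longer is possible.

9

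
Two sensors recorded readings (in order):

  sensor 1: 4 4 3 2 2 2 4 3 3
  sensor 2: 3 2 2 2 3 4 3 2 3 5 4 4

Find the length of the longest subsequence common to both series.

Let dp[i][j] be the LCS length of the first i values of sensor 1 and the first j values of sensor 2. dp[i][j] = dp[i-1][j-1]+1 when the i-th and j-th values match, else max(dp[i-1][j], dp[i][j-1]).
    ·  3  2  2  2  3  4  3  2  3  5  4  4
 ·  0  0  0  0  0  0  0  0  0  0  0  0  0
 4  0  0  0  0  0  0  1  1  1  1  1  1  1
 4  0  0  0  0  0  0  1  1  1  1  1  2  2
 3  0  1  1  1  1  1  1  2  2  2  2  2  2
 2  0  1  2  2  2  2  2  2  3  3  3  3  3
 2  0  1  2  3  3  3  3  3  3  3  3  3  3
 2  0  1  2  3  4  4  4  4  4  4  4  4  4
 4  0  1  2  3  4  4  5  5  5  5  5  5  5
 3  0  1  2  3  4  5  5  6  6  6  6  6  6
 3  0  1  2  3  4  5  5  6  6  7  7  7  7
dp[9][12] = 7. One LCS (by backtracking along matches): 3, 2, 2, 2, 4, 3, 3.

7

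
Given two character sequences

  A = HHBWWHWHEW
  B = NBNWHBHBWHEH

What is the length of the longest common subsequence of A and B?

One common subsequence of length 6: H at A[1]=B[5] → H at A[2]=B[7] → B at A[3]=B[8] → W at A[5]=B[9] → H at A[6]=B[10] → H at A[8]=B[12]. The LCS DP gives dp[10][12] = 6, so this is optimal.

6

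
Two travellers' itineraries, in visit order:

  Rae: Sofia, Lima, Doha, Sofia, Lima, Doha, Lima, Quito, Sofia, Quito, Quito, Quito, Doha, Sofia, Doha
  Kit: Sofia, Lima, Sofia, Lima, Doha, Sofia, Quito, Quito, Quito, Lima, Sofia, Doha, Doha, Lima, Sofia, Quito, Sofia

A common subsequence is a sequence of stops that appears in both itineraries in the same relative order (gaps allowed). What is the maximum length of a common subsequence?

11

One common subsequence of length 11: Sofia [1,1] → Lima [2,2] → Sofia [4,3] → Lima [5,4] → Doha [6,5] → Sofia [9,6] → Quito [10,7] → Quito [11,8] → Quito [12,9] → Doha [13,13] → Sofia [14,17], and the DP table's final entry dp[15][17] is also 11, so no common subsequence is longer.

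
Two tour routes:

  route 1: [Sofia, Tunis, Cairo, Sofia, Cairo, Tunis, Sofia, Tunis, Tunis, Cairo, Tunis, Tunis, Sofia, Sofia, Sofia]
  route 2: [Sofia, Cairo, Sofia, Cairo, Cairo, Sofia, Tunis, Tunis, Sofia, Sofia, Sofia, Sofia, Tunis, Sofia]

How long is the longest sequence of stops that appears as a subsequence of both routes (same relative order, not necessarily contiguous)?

10

Taking Sofia [1,1], Cairo [3,2], Sofia [4,3], Cairo [5,5], Sofia [7,6], Tunis [8,7], Tunis [9,8], Sofia [13,11], Sofia [14,12], Sofia [15,14] gives a common subsequence of length 10. The LCS DP gives dp[15][14] = 10, so this is optimal.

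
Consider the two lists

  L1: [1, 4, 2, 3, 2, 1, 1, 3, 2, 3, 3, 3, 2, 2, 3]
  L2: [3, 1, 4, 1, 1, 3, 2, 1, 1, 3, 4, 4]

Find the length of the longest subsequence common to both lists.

Taking 1 (L1 #1, L2 #2) → 4 (L1 #2, L2 #3) → 3 (L1 #4, L2 #6) → 2 (L1 #5, L2 #7) → 1 (L1 #6, L2 #8) → 1 (L1 #7, L2 #9) → 3 (L1 #8, L2 #10) gives a common subsequence of length 7. Since dp[15][12] = 7, nothing longer is possible.

7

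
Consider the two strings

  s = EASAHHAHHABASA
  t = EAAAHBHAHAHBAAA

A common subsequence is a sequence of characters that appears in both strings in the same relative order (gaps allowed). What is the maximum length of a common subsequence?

11

One common subsequence of length 11: E at s[1]=t[1], then A at s[2]=t[3], then A at s[4]=t[4], then H at s[5]=t[5], then H at s[6]=t[7], then A at s[7]=t[8], then H at s[8]=t[9], then H at s[9]=t[11], then A at s[10]=t[13], then A at s[12]=t[14], then A at s[14]=t[15], and the DP table's final entry dp[14][15] is also 11, so no common subsequence is longer.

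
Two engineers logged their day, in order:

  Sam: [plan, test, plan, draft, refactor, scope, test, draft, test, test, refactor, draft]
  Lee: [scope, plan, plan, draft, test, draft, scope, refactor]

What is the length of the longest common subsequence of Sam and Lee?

6

Pick plan [1,2] → plan [3,3] → draft [4,4] → test [7,5] → draft [8,6] → refactor [11,8]; all 6 tasks appear in both, in order. Since dp[12][8] = 6, nothing longer is possible.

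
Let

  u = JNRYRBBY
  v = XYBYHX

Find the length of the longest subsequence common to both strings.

One common subsequence of length 3: Y [4,2], then B [7,3], then Y [8,4]. Since dp[8][6] = 3, nothing longer is possible.

3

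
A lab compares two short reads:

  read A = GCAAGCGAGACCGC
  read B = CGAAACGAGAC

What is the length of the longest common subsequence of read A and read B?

Pick G at read A[1]=read B[2], A at read A[3]=read B[4], A at read A[4]=read B[5], C at read A[6]=read B[6], G at read A[7]=read B[7], A at read A[8]=read B[8], G at read A[9]=read B[9], A at read A[10]=read B[10], C at read A[14]=read B[11]; all 9 bases appear in both, in order, and the DP table's final entry dp[14][11] is also 9, so no common subsequence is longer.

9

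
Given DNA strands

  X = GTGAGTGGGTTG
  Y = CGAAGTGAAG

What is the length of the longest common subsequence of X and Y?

6

Let dp[i][j] be the LCS length of the first i bases of X and the first j bases of Y. dp[i][j] = dp[i-1][j-1]+1 when the i-th and j-th bases match, else max(dp[i-1][j], dp[i][j-1]).
    ·  C  G  A  A  G  T  G  A  A  G
 ·  0  0  0  0  0  0  0  0  0  0  0
 G  0  0  1  1  1  1  1  1  1  1  1
 T  0  0  1  1  1  1  2  2  2  2  2
 G  0  0  1  1  1  2  2  3  3  3  3
 A  0  0  1  2  2  2  2  3  4  4  4
 G  0  0  1  2  2  3  3  3  4  4  5
 T  0  0  1  2  2  3  4  4  4  4  5
 G  0  0  1  2  2  3  4  5  5  5  5
 G  0  0  1  2  2  3  4  5  5  5  6
 G  0  0  1  2  2  3  4  5  5  5  6
 T  0  0  1  2  2  3  4  5  5  5  6
 T  0  0  1  2  2  3  4  5  5  5  6
 G  0  0  1  2  2  3  4  5  5  5  6
dp[12][10] = 6. One LCS (by backtracking along matches): GAGTGG.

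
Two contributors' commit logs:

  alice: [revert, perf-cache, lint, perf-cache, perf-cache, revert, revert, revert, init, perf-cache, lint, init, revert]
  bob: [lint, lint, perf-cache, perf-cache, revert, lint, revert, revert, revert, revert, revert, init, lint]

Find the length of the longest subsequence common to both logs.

8

Taking lint [3,2]; then perf-cache [4,3]; then perf-cache [5,4]; then revert [6,9]; then revert [7,10]; then revert [8,11]; then init [9,12]; then lint [11,13] gives a common subsequence of length 8. Since dp[13][13] = 8, nothing longer is possible.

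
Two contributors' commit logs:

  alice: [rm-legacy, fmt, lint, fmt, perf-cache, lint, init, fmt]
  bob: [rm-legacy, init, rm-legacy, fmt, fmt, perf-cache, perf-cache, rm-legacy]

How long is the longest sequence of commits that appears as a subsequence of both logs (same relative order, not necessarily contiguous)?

4

Match rm-legacy (alice #1, bob #3), then fmt (alice #2, bob #4), then fmt (alice #4, bob #5), then perf-cache (alice #5, bob #7) — 4 commits in the same relative order in both. dp[8][8] = 4 confirms this is the maximum.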